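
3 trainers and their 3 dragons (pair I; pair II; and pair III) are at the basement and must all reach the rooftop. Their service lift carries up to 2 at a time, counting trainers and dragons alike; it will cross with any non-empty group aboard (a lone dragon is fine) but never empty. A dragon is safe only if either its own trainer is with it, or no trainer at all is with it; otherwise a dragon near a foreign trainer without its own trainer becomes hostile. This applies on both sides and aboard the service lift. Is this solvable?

Yes

1. dragon I and trainer I cross → the rooftop.
2. trainer I crosses ← the basement.
3. dragon II and dragon III cross → the rooftop.
4. dragon I crosses ← the basement.
5. trainer II and trainer III cross → the rooftop.
6. dragon II and trainer II cross ← the basement.
7. trainer I and trainer II cross → the rooftop.
8. dragon III crosses ← the basement.
9. dragon I and dragon II cross → the rooftop.
10. trainer III crosses ← the basement.
11. dragon III and trainer III cross → the rooftop.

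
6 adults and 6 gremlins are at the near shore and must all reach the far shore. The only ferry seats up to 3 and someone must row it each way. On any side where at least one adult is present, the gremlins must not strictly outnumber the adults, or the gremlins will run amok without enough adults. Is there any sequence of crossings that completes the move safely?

Following every safe sequence of crossings from the start, the most of the 12 that can be at the far shore as the ferry arrives there on crossings 1, 3, 5 is 3, 5, 6 respectively; the best ever achieved is 6 of 12.
From crossing 7 on, no configuration arises that was not already reachable earlier: only 17 distinct safe configurations (who is on which side, and where the ferry is) can ever be reached, none of them has everyone across, and every continuation just revisits them. They are: 0 adults + 0 gremlins across (ferry back at the start); 0 adults + 1 gremlin across (ferry there); 0 adults + 1 gremlin across (ferry back at the start); 0 adults + 2 gremlins across (ferry there); 0 adults + 2 gremlins across (ferry back at the start); 0 adults + 3 gremlins across (ferry there); 0 adults + 3 gremlins across (ferry back at the start); 0 adults + 4 gremlins across (ferry there); 0 adults + 4 gremlins across (ferry back at the start); 0 adults + 5 gremlins across (ferry there); 0 adults + 5 gremlins across (ferry back at the start); 0 adults + 6 gremlins across (ferry there); 1 adult + 1 gremlin across (ferry there); 1 adult + 1 gremlin across (ferry back at the start); 2 adults + 2 gremlins across (ferry there); 2 adults + 2 gremlins across (ferry back at the start); 3 adults + 3 gremlins across (ferry there). So no valid plan exists.

No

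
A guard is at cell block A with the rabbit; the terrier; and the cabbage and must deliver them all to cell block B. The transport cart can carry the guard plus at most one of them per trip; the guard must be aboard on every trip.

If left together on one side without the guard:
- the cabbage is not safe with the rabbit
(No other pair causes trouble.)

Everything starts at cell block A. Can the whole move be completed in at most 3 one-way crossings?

No

Counting alone: the guard can take at most 1 across per trip to cell block B, so moving all 3 needs at least 3 loaded trips out, with a return between consecutive ones — at least 5 crossings.
Since 3 < 5, 3 crossings cannot be enough. (The shortest complete plan in fact takes 5:)
1. Guard goes to cell block B with the rabbit.
2. Guard goes back to cell block A alone.
3. Guard goes to cell block B with the terrier.
4. Guard goes back to cell block A alone.
5. Guard goes to cell block B with the cabbage.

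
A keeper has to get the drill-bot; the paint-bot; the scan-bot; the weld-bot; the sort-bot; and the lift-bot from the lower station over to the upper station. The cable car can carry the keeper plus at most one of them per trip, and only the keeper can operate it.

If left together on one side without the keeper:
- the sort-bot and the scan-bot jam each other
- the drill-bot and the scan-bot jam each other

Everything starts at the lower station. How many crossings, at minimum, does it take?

13

Counting alone: the keeper can take at most 1 across per trip to the upper station, so moving all 6 needs at least 6 loaded trips out, with a return between consecutive ones — at least 11 crossings.
The safety rule pushes this higher. Following every safe sequence of crossings, the most of the 6 that can be at the upper station as the cable car arrives there on crossing 11 is 5 — never all 6.
So no plan with fewer than 13 crossings exists, and this one achieves 13:
1. Keeper goes to the upper station with the scan-bot.
2. Keeper goes back to the lower station alone.
3. Keeper goes to the upper station with the drill-bot.
4. Keeper goes back to the lower station with the scan-bot.
5. Keeper goes to the upper station with the sort-bot.
6. Keeper goes back to the lower station alone.
7. Keeper goes to the upper station with the paint-bot.
8. Keeper goes back to the lower station alone.
9. Keeper goes to the upper station with the weld-bot.
10. Keeper goes back to the lower station alone.
11. Keeper goes to the upper station with the lift-bot.
12. Keeper goes back to the lower station alone.
13. Keeper goes to the upper station with the scan-bot.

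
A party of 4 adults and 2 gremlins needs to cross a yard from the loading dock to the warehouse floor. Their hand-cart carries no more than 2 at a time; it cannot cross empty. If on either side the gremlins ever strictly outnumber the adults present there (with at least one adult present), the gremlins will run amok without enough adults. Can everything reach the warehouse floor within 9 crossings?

Yes — this plan uses 9 crossings (≤ 9):
1. 2 gremlins → the warehouse floor.  (the loading dock: 4A 0G; the warehouse floor: 0A 2G)
2. 1 gremlin ← the loading dock.  (the loading dock: 4A 1G; the warehouse floor: 0A 1G)
3. 2 adults → the warehouse floor.  (the loading dock: 2A 1G; the warehouse floor: 2A 1G)
4. 1 gremlin ← the loading dock.  (the loading dock: 2A 2G; the warehouse floor: 2A 0G)
5. 2 gremlins → the warehouse floor.  (the loading dock: 2A 0G; the warehouse floor: 2A 2G)
6. 1 gremlin ← the loading dock.  (the loading dock: 2A 1G; the warehouse floor: 2A 1G)
7. 1 adult and 1 gremlin → the warehouse floor.  (the loading dock: 1A 0G; the warehouse floor: 3A 2G)
8. 1 gremlin ← the loading dock.  (the loading dock: 1A 1G; the warehouse floor: 3A 1G)
9. 1 adult and 1 gremlin → the warehouse floor.  (the loading dock: 0A 0G; the warehouse floor: 4A 2G)

Yes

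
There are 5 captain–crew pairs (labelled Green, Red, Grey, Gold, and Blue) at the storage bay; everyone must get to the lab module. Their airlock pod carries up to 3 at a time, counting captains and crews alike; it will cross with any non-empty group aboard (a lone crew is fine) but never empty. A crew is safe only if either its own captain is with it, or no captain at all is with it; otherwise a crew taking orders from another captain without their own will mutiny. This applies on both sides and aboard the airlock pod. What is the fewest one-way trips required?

Counting alone: each trip to the lab module takes at most 3 across and each return brings at least 1 back, so after t trips out (and t−1 returns) at most 3t − (t−1) of the 10 are across; that first reaches 10 at t = 5, so at least 9 crossings are needed.
The safety rule pushes this higher. Following every safe sequence of crossings, the most of the 10 that can be at the lab module as the airlock pod arrives there on crossing 9 is 9 — never all 10.
So no plan with fewer than 11 crossings exists, and this one achieves 11:
1. captain Green and crew Green cross → the lab module.
2. captain Green crosses ← the storage bay.
3. crew Gold, crew Grey, and crew Red cross → the lab module.
4. crew Green crosses ← the storage bay.
5. captain Gold, captain Grey, and captain Red cross → the lab module.
6. captain Red and crew Red cross ← the storage bay.
7. captain Blue, captain Green, and captain Red cross → the lab module.
8. crew Grey crosses ← the storage bay.
9. crew Green and crew Red cross → the lab module.
10. crew Green crosses ← the storage bay.
11. crew Blue, crew Green, and crew Grey cross → the lab module.

11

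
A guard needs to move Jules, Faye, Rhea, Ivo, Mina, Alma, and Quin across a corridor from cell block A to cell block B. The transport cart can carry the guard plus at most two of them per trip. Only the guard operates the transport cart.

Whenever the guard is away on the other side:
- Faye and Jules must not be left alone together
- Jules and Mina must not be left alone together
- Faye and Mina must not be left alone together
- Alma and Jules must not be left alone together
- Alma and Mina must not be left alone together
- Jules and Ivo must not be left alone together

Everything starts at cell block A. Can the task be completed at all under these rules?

Yes

1. Guard goes to cell block B with Jules and Mina.  [cell block A: Alma, Faye, Ivo, Quin, Rhea | cell block B: Jules, Mina]
2. Guard goes back to cell block A with Jules.  [cell block A: Alma, Faye, Ivo, Jules, Quin, Rhea | cell block B: Mina]
3. Guard goes to cell block B with Jules and Rhea.  [cell block A: Alma, Faye, Ivo, Quin | cell block B: Jules, Mina, Rhea]
4. Guard goes back to cell block A with Jules.  [cell block A: Alma, Faye, Ivo, Jules, Quin | cell block B: Mina, Rhea]
5. Guard goes to cell block B with Ivo and Jules.  [cell block A: Alma, Faye, Quin | cell block B: Ivo, Jules, Mina, Rhea]
6. Guard goes back to cell block A with Jules.  [cell block A: Alma, Faye, Jules, Quin | cell block B: Ivo, Mina, Rhea]
7. Guard goes to cell block B with Jules and Quin.  [cell block A: Alma, Faye | cell block B: Ivo, Jules, Mina, Quin, Rhea]
8. Guard goes back to cell block A with Jules.  [cell block A: Alma, Faye, Jules | cell block B: Ivo, Mina, Quin, Rhea]
9. Guard goes to cell block B with Alma and Faye.  [cell block A: Jules | cell block B: Alma, Faye, Ivo, Mina, Quin, Rhea]
10. Guard goes back to cell block A with Mina.  [cell block A: Jules, Mina | cell block B: Alma, Faye, Ivo, Quin, Rhea]
11. Guard goes to cell block B with Jules and Mina.  [cell block A: — | cell block B: Alma, Faye, Ivo, Jules, Mina, Quin, Rhea]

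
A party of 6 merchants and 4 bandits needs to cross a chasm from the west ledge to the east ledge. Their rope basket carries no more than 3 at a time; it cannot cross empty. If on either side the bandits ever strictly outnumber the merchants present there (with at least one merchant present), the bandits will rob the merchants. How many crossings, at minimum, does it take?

Counting alone: each trip to the east ledge takes at most 3 across and each return brings at least 1 back, so after t trips out (and t−1 returns) at most 3t − (t−1) of the 10 are across; that first reaches 10 at t = 5, so at least 9 crossings are needed.
The plan below uses exactly 9 crossings, so it is optimal:
1. 2 bandits → the east ledge.  (the west ledge: 6M 2B; the east ledge: 0M 2B)
2. 1 bandit ← the west ledge.  (the west ledge: 6M 3B; the east ledge: 0M 1B)
3. 3 bandits → the east ledge.  (the west ledge: 6M 0B; the east ledge: 0M 4B)
4. 1 bandit ← the west ledge.  (the west ledge: 6M 1B; the east ledge: 0M 3B)
5. 3 merchants → the east ledge.  (the west ledge: 3M 1B; the east ledge: 3M 3B)
6. 1 bandit ← the west ledge.  (the west ledge: 3M 2B; the east ledge: 3M 2B)
7. 1 merchant and 2 bandits → the east ledge.  (the west ledge: 2M 0B; the east ledge: 4M 4B)
8. 1 bandit ← the west ledge.  (the west ledge: 2M 1B; the east ledge: 4M 3B)
9. 2 merchants and 1 bandit → the east ledge.  (the west ledge: 0M 0B; the east ledge: 6M 4B)

9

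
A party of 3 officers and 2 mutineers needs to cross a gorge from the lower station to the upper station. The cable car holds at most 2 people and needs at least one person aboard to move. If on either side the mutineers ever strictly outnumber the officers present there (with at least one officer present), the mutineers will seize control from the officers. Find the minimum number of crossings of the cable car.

Counting alone: each trip to the upper station takes at most 2 across and each return brings at least 1 back, so after t trips out (and t−1 returns) at most 2t − (t−1) of the 5 are across; that first reaches 5 at t = 4, so at least 7 crossings are needed.
The plan below uses exactly 7 crossings, so it is optimal:
1. 2 mutineers → the upper station.  (the lower station: 3O 0M; the upper station: 0O 2M)
2. 1 mutineer ← the lower station.  (the lower station: 3O 1M; the upper station: 0O 1M)
3. 2 officers → the upper station.  (the lower station: 1O 1M; the upper station: 2O 1M)
4. 1 officer ← the lower station.  (the lower station: 2O 1M; the upper station: 1O 1M)
5. 1 officer and 1 mutineer → the upper station.  (the lower station: 1O 0M; the upper station: 2O 2M)
6. 1 mutineer ← the lower station.  (the lower station: 1O 1M; the upper station: 2O 1M)
7. 1 officer and 1 mutineer → the upper station.  (the lower station: 0O 0M; the upper station: 3O 2M)

7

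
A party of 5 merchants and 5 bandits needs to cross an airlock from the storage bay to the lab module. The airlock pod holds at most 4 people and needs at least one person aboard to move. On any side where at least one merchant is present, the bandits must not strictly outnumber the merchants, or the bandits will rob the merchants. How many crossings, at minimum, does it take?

Counting alone: each trip to the lab module takes at most 4 across and each return brings at least 1 back, so after t trips out (and t−1 returns) at most 4t − (t−1) of the 10 are across; that first reaches 10 at t = 3, so at least 5 crossings are needed.
The safety rule pushes this higher. Following every safe sequence of crossings, the most of the 10 that can be at the lab module as the airlock pod arrives there on crossing 5 is 9 — never all 10.
So no plan with fewer than 7 crossings exists, and this one achieves 7:
1. 2 bandits → the lab module.  (the storage bay: 5M 3B; the lab module: 0M 2B)
2. 1 bandit ← the storage bay.  (the storage bay: 5M 4B; the lab module: 0M 1B)
3. 4 bandits → the lab module.  (the storage bay: 5M 0B; the lab module: 0M 5B)
4. 1 bandit ← the storage bay.  (the storage bay: 5M 1B; the lab module: 0M 4B)
5. 4 merchants → the lab module.  (the storage bay: 1M 1B; the lab module: 4M 4B)
6. 1 merchant and 1 bandit ← the storage bay.  (the storage bay: 2M 2B; the lab module: 3M 3B)
7. 2 merchants and 2 bandits → the lab module.  (the storage bay: 0M 0B; the lab module: 5M 5B)

7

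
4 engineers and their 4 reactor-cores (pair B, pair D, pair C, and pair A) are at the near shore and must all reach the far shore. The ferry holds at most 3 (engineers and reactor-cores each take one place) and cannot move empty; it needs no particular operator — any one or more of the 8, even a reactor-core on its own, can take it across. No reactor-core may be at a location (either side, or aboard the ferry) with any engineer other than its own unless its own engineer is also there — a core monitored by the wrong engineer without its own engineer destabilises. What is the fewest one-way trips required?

Counting alone: each trip to the far shore takes at most 3 across and each return brings at least 1 back, so after t trips out (and t−1 returns) at most 3t − (t−1) of the 8 are across; that first reaches 8 at t = 4, so at least 7 crossings are needed.
The safety rule pushes this higher. Following every safe sequence of crossings, the most of the 8 that can be at the far shore as the ferry arrives there on crossing 7 is 7 — never all 8.
So no plan with fewer than 9 crossings exists, and this one achieves 9:
1. engineer B and reactor-core B cross → the far shore.
2. engineer B crosses ← the near shore.
3. engineer B, engineer D, and reactor-core D cross → the far shore.
4. engineer B and reactor-core B cross ← the near shore.
5. engineer A, engineer B, and engineer C cross → the far shore.
6. reactor-core D crosses ← the near shore.
7. reactor-core B and reactor-core D cross → the far shore.
8. reactor-core B crosses ← the near shore.
9. reactor-core A, reactor-core B, and reactor-core C cross → the far shore.

9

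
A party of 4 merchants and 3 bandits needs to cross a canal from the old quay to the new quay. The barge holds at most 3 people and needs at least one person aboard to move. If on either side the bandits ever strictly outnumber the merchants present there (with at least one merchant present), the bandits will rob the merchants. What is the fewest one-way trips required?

Counting alone: each trip to the new quay takes at most 3 across and each return brings at least 1 back, so after t trips out (and t−1 returns) at most 3t − (t−1) of the 7 are across; that first reaches 7 at t = 3, so at least 5 crossings are needed.
The plan below uses exactly 5 crossings, so it is optimal:
1. 3 bandits → the new quay.  (the old quay: 4M 0B; the new quay: 0M 3B)
2. 1 bandit ← the old quay.  (the old quay: 4M 1B; the new quay: 0M 2B)
3. 3 merchants → the new quay.  (the old quay: 1M 1B; the new quay: 3M 2B)
4. 1 merchant ← the old quay.  (the old quay: 2M 1B; the new quay: 2M 2B)
5. 2 merchants and 1 bandit → the new quay.  (the old quay: 0M 0B; the new quay: 4M 3B)

5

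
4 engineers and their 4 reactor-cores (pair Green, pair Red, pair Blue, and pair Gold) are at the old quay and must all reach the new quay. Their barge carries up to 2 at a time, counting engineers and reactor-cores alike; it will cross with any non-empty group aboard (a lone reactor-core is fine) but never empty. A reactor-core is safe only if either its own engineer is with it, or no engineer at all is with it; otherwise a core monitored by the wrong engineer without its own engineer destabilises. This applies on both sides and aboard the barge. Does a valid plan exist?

No

Following every safe sequence of crossings from the start, the most of the 8 that can be at the new quay as the barge arrives there on crossings 1, 3, 5 is 2, 3, 4 respectively; the best ever achieved is 4 of 8.
From crossing 7 on, no configuration arises that was not already reachable earlier: only 44 distinct safe configurations (who is on which side, and where the barge is) can ever be reached, none of them has everyone across, and every continuation just revisits them. So no valid plan exists.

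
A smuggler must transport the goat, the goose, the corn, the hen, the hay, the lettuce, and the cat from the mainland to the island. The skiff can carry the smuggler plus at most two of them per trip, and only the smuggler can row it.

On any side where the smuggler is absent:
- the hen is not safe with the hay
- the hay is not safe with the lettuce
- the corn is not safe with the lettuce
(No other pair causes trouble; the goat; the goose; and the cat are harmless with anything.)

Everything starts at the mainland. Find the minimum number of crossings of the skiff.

7

Counting alone: the smuggler can take at most 2 across per trip to the island, so moving all 7 needs at least 4 loaded trips out, with a return between consecutive ones — at least 7 crossings.
The plan below uses exactly 7 crossings, so it is optimal:
1. Smuggler goes to the island with the corn and the hay.  [the mainland: the cat, the goat, the goose, the hen, the lettuce | the island: the corn, the hay]
2. Smuggler goes back to the mainland alone.  [the mainland: the cat, the goat, the goose, the hen, the lettuce | the island: the corn, the hay]
3. Smuggler goes to the island with the goat.  [the mainland: the cat, the goose, the hen, the lettuce | the island: the corn, the goat, the hay]
4. Smuggler goes back to the mainland alone.  [the mainland: the cat, the goose, the hen, the lettuce | the island: the corn, the goat, the hay]
5. Smuggler goes to the island with the cat and the goose.  [the mainland: the hen, the lettuce | the island: the cat, the corn, the goat, the goose, the hay]
6. Smuggler goes back to the mainland alone.  [the mainland: the hen, the lettuce | the island: the cat, the corn, the goat, the goose, the hay]
7. Smuggler goes to the island with the hen and the lettuce.  [the mainland: — | the island: the cat, the corn, the goat, the goose, the hay, the hen, the lettuce]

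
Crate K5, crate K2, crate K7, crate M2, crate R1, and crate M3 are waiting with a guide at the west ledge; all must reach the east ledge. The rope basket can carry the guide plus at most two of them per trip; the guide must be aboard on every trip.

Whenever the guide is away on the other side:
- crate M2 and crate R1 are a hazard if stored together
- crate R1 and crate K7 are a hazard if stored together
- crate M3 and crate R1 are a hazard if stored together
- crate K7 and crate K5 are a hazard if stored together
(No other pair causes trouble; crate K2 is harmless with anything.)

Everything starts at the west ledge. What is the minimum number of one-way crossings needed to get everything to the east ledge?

Counting alone: the guide can take at most 2 across per trip to the east ledge, so moving all 6 needs at least 3 loaded trips out, with a return between consecutive ones — at least 5 crossings.
The safety rule pushes this higher. Following every safe sequence of crossings, the most of the 6 that can be at the east ledge as the rope basket arrives there on crossing 5 is 5 — never all 6.
So no plan with fewer than 7 crossings exists, and this one achieves 7:
1. Guide goes to the east ledge with crate K5 and crate R1.
2. Guide goes back to the west ledge alone.
3. Guide goes to the east ledge with crate K2.
4. Guide goes back to the west ledge alone.
5. Guide goes to the east ledge with crate M2 and crate M3.
6. Guide goes back to the west ledge with crate R1.
7. Guide goes to the east ledge with crate K7 and crate R1.

7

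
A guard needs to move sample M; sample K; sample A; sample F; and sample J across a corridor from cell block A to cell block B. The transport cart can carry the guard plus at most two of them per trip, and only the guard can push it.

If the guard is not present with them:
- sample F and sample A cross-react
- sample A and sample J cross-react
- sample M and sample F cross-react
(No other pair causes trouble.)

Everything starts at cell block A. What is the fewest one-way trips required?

Counting alone: the guard can take at most 2 across per trip to cell block B, so moving all 5 needs at least 3 loaded trips out, with a return between consecutive ones — at least 5 crossings.
The plan below uses exactly 5 crossings, so it is optimal:
1. Guard goes to cell block B with sample A and sample M.
2. Guard goes back to cell block A alone.
3. Guard goes to cell block B with sample K.
4. Guard goes back to cell block A alone.
5. Guard goes to cell block B with sample F and sample J.

5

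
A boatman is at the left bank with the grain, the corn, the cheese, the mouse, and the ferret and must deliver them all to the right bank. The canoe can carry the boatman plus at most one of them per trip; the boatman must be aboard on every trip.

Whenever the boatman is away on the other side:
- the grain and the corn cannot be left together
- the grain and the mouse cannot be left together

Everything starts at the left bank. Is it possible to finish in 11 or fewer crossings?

Yes — this plan uses 11 crossings (≤ 11):
1. Boatman goes to the right bank with the grain.  [the left bank: the cheese, the corn, the ferret, the mouse | the right bank: the grain]
2. Boatman goes back to the left bank alone.  [the left bank: the cheese, the corn, the ferret, the mouse | the right bank: the grain]
3. Boatman goes to the right bank with the corn.  [the left bank: the cheese, the ferret, the mouse | the right bank: the corn, the grain]
4. Boatman goes back to the left bank with the grain.  [the left bank: the cheese, the ferret, the grain, the mouse | the right bank: the corn]
5. Boatman goes to the right bank with the mouse.  [the left bank: the cheese, the ferret, the grain | the right bank: the corn, the mouse]
6. Boatman goes back to the left bank alone.  [the left bank: the cheese, the ferret, the grain | the right bank: the corn, the mouse]
7. Boatman goes to the right bank with the cheese.  [the left bank: the ferret, the grain | the right bank: the cheese, the corn, the mouse]
8. Boatman goes back to the left bank alone.  [the left bank: the ferret, the grain | the right bank: the cheese, the corn, the mouse]
9. Boatman goes to the right bank with the ferret.  [the left bank: the grain | the right bank: the cheese, the corn, the ferret, the mouse]
10. Boatman goes back to the left bank alone.  [the left bank: the grain | the right bank: the cheese, the corn, the ferret, the mouse]
11. Boatman goes to the right bank with the grain.  [the left bank: — | the right bank: the cheese, the corn, the ferret, the grain, the mouse]

Yes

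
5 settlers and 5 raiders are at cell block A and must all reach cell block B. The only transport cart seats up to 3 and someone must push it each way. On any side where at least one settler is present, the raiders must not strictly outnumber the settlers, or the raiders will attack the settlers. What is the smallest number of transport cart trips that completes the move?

Counting alone: each trip to cell block B takes at most 3 across and each return brings at least 1 back, so after t trips out (and t−1 returns) at most 3t − (t−1) of the 10 are across; that first reaches 10 at t = 5, so at least 9 crossings are needed.
The safety rule pushes this higher. Following every safe sequence of crossings, the most of the 10 that can be at cell block B as the transport cart arrives there on crossing 9 is 9 — never all 10.
So no plan with fewer than 11 crossings exists, and this one achieves 11:
1. 2 raiders → cell block B.  (cell block A: 5S 3R; cell block B: 0S 2R)
2. 1 raider ← cell block A.  (cell block A: 5S 4R; cell block B: 0S 1R)
3. 3 raiders → cell block B.  (cell block A: 5S 1R; cell block B: 0S 4R)
4. 1 raider ← cell block A.  (cell block A: 5S 2R; cell block B: 0S 3R)
5. 3 settlers → cell block B.  (cell block A: 2S 2R; cell block B: 3S 3R)
6. 1 settler and 1 raider ← cell block A.  (cell block A: 3S 3R; cell block B: 2S 2R)
7. 3 settlers → cell block B.  (cell block A: 0S 3R; cell block B: 5S 2R)
8. 1 raider ← cell block A.  (cell block A: 0S 4R; cell block B: 5S 1R)
9. 2 raiders → cell block B.  (cell block A: 0S 2R; cell block B: 5S 3R)
10. 1 raider ← cell block A.  (cell block A: 0S 3R; cell block B: 5S 2R)
11. 3 raiders → cell block B.  (cell block A: 0S 0R; cell block B: 5S 5R)

11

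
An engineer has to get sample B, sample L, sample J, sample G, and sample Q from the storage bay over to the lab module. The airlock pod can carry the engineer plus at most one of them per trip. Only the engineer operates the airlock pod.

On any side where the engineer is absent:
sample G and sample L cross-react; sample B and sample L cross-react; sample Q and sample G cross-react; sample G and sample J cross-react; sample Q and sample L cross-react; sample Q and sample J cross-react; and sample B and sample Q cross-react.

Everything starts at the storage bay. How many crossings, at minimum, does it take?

Whatever the first load, the items left behind include a forbidden pair without the engineer. No opening move is safe, so no plan exists.

impossible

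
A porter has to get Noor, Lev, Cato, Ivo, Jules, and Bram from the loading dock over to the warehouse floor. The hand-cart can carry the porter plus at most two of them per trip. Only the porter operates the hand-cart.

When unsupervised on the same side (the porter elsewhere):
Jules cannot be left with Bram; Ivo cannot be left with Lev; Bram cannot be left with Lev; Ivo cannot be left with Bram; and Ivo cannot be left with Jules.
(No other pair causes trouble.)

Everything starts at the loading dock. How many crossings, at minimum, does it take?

9

Counting alone: the porter can take at most 2 across per trip to the warehouse floor, so moving all 6 needs at least 3 loaded trips out, with a return between consecutive ones — at least 5 crossings.
The safety rule pushes this higher. Following every safe sequence of crossings, the most of the 6 that can be at the warehouse floor as the hand-cart arrives there on crossings 5, 7 is 4, 5 respectively — never all 6.
So no plan with fewer than 9 crossings exists, and this one achieves 9:
1. Porter goes to the warehouse floor with Bram and Ivo.
2. Porter goes back to the loading dock with Ivo.
3. Porter goes to the warehouse floor with Ivo and Noor.
4. Porter goes back to the loading dock with Ivo.
5. Porter goes to the warehouse floor with Jules and Lev.
6. Porter goes back to the loading dock with Bram.
7. Porter goes to the warehouse floor with Cato and Ivo.
8. Porter goes back to the loading dock with Ivo.
9. Porter goes to the warehouse floor with Bram and Ivo.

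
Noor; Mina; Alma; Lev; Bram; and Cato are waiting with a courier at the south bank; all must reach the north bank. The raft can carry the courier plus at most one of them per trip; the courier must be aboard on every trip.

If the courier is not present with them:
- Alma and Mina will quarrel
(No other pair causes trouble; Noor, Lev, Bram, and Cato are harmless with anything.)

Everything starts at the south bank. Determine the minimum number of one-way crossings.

Counting alone: the courier can take at most 1 across per trip to the north bank, so moving all 6 needs at least 6 loaded trips out, with a return between consecutive ones — at least 11 crossings.
The plan below uses exactly 11 crossings, so it is optimal:
1. Courier goes to the north bank with Mina.
2. Courier goes back to the south bank alone.
3. Courier goes to the north bank with Noor.
4. Courier goes back to the south bank alone.
5. Courier goes to the north bank with Lev.
6. Courier goes back to the south bank alone.
7. Courier goes to the north bank with Bram.
8. Courier goes back to the south bank alone.
9. Courier goes to the north bank with Cato.
10. Courier goes back to the south bank alone.
11. Courier goes to the north bank with Alma.

11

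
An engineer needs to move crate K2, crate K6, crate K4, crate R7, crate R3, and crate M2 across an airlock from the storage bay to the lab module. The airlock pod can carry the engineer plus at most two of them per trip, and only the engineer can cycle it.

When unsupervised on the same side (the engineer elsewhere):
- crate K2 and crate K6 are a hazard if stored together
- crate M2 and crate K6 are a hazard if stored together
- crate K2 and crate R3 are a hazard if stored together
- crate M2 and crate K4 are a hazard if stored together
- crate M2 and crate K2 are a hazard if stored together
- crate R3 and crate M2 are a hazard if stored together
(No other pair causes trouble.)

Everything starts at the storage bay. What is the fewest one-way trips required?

Counting alone: the engineer can take at most 2 across per trip to the lab module, so moving all 6 needs at least 3 loaded trips out, with a return between consecutive ones — at least 5 crossings.
The safety rule pushes this higher. Following every safe sequence of crossings, the most of the 6 that can be at the lab module as the airlock pod arrives there on crossings 5, 7 is 4, 5 respectively — never all 6.
So no plan with fewer than 9 crossings exists, and this one achieves 9:
1. Engineer goes to the lab module with crate K2 and crate M2.
2. Engineer goes back to the storage bay with crate K2.
3. Engineer goes to the lab module with crate K2 and crate K4.
4. Engineer goes back to the storage bay with crate M2.
5. Engineer goes to the lab module with crate K6 and crate R3.
6. Engineer goes back to the storage bay with crate K2.
7. Engineer goes to the lab module with crate K2 and crate R7.
8. Engineer goes back to the storage bay with crate K2.
9. Engineer goes to the lab module with crate K2 and crate M2.

9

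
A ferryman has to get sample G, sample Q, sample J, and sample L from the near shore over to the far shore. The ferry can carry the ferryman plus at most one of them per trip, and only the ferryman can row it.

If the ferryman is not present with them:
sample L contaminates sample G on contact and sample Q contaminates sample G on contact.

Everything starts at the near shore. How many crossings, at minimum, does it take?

9

Counting alone: the ferryman can take at most 1 across per trip to the far shore, so moving all 4 needs at least 4 loaded trips out, with a return between consecutive ones — at least 7 crossings.
The safety rule pushes this higher. Following every safe sequence of crossings, the most of the 4 that can be at the far shore as the ferry arrives there on crossing 7 is 3 — never all 4.
So no plan with fewer than 9 crossings exists, and this one achieves 9:
1. Ferryman goes to the far shore with sample G.  [the near shore: sample J, sample L, sample Q | the far shore: sample G]
2. Ferryman goes back to the near shore alone.  [the near shore: sample J, sample L, sample Q | the far shore: sample G]
3. Ferryman goes to the far shore with sample Q.  [the near shore: sample J, sample L | the far shore: sample G, sample Q]
4. Ferryman goes back to the near shore with sample G.  [the near shore: sample G, sample J, sample L | the far shore: sample Q]
5. Ferryman goes to the far shore with sample L.  [the near shore: sample G, sample J | the far shore: sample L, sample Q]
6. Ferryman goes back to the near shore alone.  [the near shore: sample G, sample J | the far shore: sample L, sample Q]
7. Ferryman goes to the far shore with sample J.  [the near shore: sample G | the far shore: sample J, sample L, sample Q]
8. Ferryman goes back to the near shore alone.  [the near shore: sample G | the far shore: sample J, sample L, sample Q]
9. Ferryman goes to the far shore with sample G.  [the near shore: — | the far shore: sample G, sample J, sample L, sample Q]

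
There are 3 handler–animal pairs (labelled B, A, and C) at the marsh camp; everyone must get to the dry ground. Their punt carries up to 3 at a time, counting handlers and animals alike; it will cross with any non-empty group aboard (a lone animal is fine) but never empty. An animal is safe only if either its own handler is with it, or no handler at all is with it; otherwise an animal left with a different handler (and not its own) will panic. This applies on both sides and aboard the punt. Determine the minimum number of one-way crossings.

Counting alone: each trip to the dry ground takes at most 3 across and each return brings at least 1 back, so after t trips out (and t−1 returns) at most 3t − (t−1) of the 6 are across; that first reaches 6 at t = 3, so at least 5 crossings are needed.
The plan below uses exactly 5 crossings, so it is optimal:
1. animal B and handler B cross → the dry ground.
2. handler B crosses ← the marsh camp.
3. handler A, handler B, and handler C cross → the dry ground.
4. animal B crosses ← the marsh camp.
5. animal A, animal B, and animal C cross → the dry ground.

5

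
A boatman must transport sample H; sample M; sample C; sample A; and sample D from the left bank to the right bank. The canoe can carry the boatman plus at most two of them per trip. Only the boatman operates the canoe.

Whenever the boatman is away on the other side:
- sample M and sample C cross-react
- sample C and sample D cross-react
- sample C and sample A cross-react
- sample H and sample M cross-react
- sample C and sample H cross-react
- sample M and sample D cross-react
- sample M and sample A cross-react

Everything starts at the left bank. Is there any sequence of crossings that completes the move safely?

Following every safe sequence of crossings from the start, the most of the 5 that can be at the right bank as the canoe arrives there on crossings 1, 3 is 2, 3 respectively; the best ever achieved is 3 of 5.
From crossing 5 on, no configuration arises that was not already reachable earlier: only 10 distinct safe configurations (who is on which side, and where the canoe is) can ever be reached, none of them has everyone across, and every continuation just revisits them. So no valid plan exists.

No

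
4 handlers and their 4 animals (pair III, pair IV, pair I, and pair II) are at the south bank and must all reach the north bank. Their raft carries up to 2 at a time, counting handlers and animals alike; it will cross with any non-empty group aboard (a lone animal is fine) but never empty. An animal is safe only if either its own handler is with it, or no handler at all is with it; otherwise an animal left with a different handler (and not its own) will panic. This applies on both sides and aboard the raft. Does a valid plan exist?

Following every safe sequence of crossings from the start, the most of the 8 that can be at the north bank as the raft arrives there on crossings 1, 3, 5 is 2, 3, 4 respectively; the best ever achieved is 4 of 8.
From crossing 7 on, no configuration arises that was not already reachable earlier: only 44 distinct safe configurations (who is on which side, and where the raft is) can ever be reached, none of them has everyone across, and every continuation just revisits them. So no valid plan exists.

No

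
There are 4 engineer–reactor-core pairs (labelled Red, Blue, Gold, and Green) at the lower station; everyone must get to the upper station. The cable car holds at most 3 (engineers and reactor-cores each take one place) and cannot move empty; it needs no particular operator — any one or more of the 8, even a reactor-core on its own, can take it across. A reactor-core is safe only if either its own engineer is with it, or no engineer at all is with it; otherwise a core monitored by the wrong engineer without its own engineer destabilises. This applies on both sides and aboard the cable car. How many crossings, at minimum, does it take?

9

Counting alone: each trip to the upper station takes at most 3 across and each return brings at least 1 back, so after t trips out (and t−1 returns) at most 3t − (t−1) of the 8 are across; that first reaches 8 at t = 4, so at least 7 crossings are needed.
The safety rule pushes this higher. Following every safe sequence of crossings, the most of the 8 that can be at the upper station as the cable car arrives there on crossing 7 is 7 — never all 8.
So no plan with fewer than 9 crossings exists, and this one achieves 9:
1. engineer Red and reactor-core Red cross → the upper station.
2. engineer Red crosses ← the lower station.
3. engineer Blue, engineer Red, and reactor-core Blue cross → the upper station.
4. engineer Red and reactor-core Red cross ← the lower station.
5. engineer Gold, engineer Green, and engineer Red cross → the upper station.
6. reactor-core Blue crosses ← the lower station.
7. reactor-core Blue and reactor-core Red cross → the upper station.
8. reactor-core Red crosses ← the lower station.
9. reactor-core Gold, reactor-core Green, and reactor-core Red cross → the upper station.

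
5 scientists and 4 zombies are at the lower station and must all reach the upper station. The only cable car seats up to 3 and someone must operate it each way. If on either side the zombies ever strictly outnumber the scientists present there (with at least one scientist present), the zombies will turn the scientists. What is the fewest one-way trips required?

Counting alone: each trip to the upper station takes at most 3 across and each return brings at least 1 back, so after t trips out (and t−1 returns) at most 3t − (t−1) of the 9 are across; that first reaches 9 at t = 4, so at least 7 crossings are needed.
The plan below uses exactly 7 crossings, so it is optimal:
1. 3 zombies → the upper station.  (the lower station: 5S 1Z; the upper station: 0S 3Z)
2. 1 zombie ← the lower station.  (the lower station: 5S 2Z; the upper station: 0S 2Z)
3. 3 scientists → the upper station.  (the lower station: 2S 2Z; the upper station: 3S 2Z)
4. 1 scientist ← the lower station.  (the lower station: 3S 2Z; the upper station: 2S 2Z)
5. 2 scientists and 1 zombie → the upper station.  (the lower station: 1S 1Z; the upper station: 4S 3Z)
6. 1 scientist ← the lower station.  (the lower station: 2S 1Z; the upper station: 3S 3Z)
7. 2 scientists and 1 zombie → the upper station.  (the lower station: 0S 0Z; the upper station: 5S 4Z)

7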